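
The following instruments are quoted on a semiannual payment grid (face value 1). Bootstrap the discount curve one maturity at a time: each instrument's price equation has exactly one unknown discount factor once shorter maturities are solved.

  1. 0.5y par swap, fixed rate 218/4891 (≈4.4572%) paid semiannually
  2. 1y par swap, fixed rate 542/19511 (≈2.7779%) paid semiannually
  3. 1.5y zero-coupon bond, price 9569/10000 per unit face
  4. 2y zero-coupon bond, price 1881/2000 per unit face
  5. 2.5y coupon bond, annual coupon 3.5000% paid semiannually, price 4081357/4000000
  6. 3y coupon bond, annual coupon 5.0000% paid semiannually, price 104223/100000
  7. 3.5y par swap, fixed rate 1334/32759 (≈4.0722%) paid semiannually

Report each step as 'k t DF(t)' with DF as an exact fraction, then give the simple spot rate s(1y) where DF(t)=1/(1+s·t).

1 1/2 4891/5000
2 1 9729/10000
3 3/2 9569/10000
4 2 1881/2000
5 5/2 4683/5000
6 3 9001/10000
7 7/2 4333/5000
s(1y) = (1/(9729/10000) − 1)/(1) = 271/9729 ≈ 2.7855%

step 1 [0.5y] swap r/2=109/4891: DF=(1 − 109/4891·(0))/(1+109/4891) = 4891/5000 ≈ 0.978200
step 2 [1y] swap r/2=271/19511: DF=(1 − 271/19511·(0.978200))/(1+271/19511) = 9729/10000 ≈ 0.972900
step 3 [1.5y] zero: DF = P = 9569/10000 ≈ 0.956900
step 4 [2y] zero: DF = P = 1881/2000 ≈ 0.940500
step 5 [2.5y] bond c/2=7/400: DF=(4081357/4000000 − 7/400·(0.978200+0.972900+0.956900+0.940500))/(1+7/400) = 4683/5000 ≈ 0.936600
step 6 [3y] bond c/2=1/40: DF=(104223/100000 − 1/40·(0.978200+0.972900+0.956900+0.940500+0.936600))/(1+1/40) = 9001/10000 ≈ 0.900100
step 7 [3.5y] swap r/2=667/32759: DF=(1 − 667/32759·(0.978200+0.972900+0.956900+0.940500+0.936600+0.900100))/(1+667/32759) = 4333/5000 ≈ 0.866600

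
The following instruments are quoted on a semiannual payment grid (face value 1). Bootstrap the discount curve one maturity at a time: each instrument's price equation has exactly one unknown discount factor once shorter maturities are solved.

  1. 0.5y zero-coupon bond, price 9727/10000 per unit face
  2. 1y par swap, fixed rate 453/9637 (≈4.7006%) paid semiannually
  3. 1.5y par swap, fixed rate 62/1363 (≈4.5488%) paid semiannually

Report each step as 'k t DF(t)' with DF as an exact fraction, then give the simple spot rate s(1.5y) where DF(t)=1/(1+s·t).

1 1/2 9727/10000
2 1 9547/10000
3 3/2 9349/10000
s(1.5y) = (1/(9349/10000) − 1)/(3/2) = 434/9349 ≈ 4.6422%

step 1 [0.5y] zero: DF = P = 9727/10000 ≈ 0.972700
step 2 [1y] swap r/2=453/19274: DF=(1 − 453/19274·(0.972700))/(1+453/19274) = 9547/10000 ≈ 0.954700
step 3 [1.5y] swap r/2=31/1363: DF=(1 − 31/1363·(0.972700+0.954700))/(1+31/1363) = 9349/10000 ≈ 0.934900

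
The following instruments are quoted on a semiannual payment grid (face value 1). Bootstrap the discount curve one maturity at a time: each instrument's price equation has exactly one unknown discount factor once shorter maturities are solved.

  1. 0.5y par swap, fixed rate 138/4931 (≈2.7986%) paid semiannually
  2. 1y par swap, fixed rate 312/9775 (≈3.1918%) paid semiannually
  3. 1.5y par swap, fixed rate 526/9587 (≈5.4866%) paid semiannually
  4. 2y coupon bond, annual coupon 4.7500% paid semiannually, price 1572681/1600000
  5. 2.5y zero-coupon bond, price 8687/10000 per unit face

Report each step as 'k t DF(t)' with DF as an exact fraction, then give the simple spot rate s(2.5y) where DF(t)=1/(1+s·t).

1 1/2 4931/5000
2 1 1211/1250
3 3/2 9211/10000
4 2 4467/5000
5 5/2 8687/10000
s(2.5y) = (1/(8687/10000) − 1)/(5/2) = 2626/43435 ≈ 6.0458%

step 1 [0.5y] swap r/2=69/4931: DF=(1 − 69/4931·(0))/(1+69/4931) = 4931/5000 ≈ 0.986200
step 2 [1y] swap r/2=156/9775: DF=(1 − 156/9775·(0.986200))/(1+156/9775) = 1211/1250 ≈ 0.968800
step 3 [1.5y] swap r/2=263/9587: DF=(1 − 263/9587·(0.986200+0.968800))/(1+263/9587) = 9211/10000 ≈ 0.921100
step 4 [2y] bond c/2=19/800: DF=(1572681/1600000 − 19/800·(0.986200+0.968800+0.921100))/(1+19/800) = 4467/5000 ≈ 0.893400
step 5 [2.5y] zero: DF = P = 8687/10000 ≈ 0.868700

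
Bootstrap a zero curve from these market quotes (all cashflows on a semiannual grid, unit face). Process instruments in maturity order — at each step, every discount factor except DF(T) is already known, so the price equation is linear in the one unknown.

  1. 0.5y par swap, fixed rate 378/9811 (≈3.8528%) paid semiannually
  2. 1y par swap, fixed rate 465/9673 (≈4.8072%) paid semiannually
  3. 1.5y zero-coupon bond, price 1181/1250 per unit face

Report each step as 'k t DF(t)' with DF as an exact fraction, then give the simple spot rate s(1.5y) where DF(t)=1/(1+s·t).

step 1 [0.5y] swap r/2=189/9811: DF=(1 − 189/9811·(0))/(1+189/9811) = 9811/10000 ≈ 0.981100
step 2 [1y] swap r/2=465/19346: DF=(1 − 465/19346·(0.981100))/(1+465/19346) = 1907/2000 ≈ 0.953500
step 3 [1.5y] zero: DF = P = 1181/1250 ≈ 0.944800

1 1/2 9811/10000
2 1 1907/2000
3 3/2 1181/1250
s(1.5y) = (1/(1181/1250) − 1)/(3/2) = 46/1181 ≈ 3.8950%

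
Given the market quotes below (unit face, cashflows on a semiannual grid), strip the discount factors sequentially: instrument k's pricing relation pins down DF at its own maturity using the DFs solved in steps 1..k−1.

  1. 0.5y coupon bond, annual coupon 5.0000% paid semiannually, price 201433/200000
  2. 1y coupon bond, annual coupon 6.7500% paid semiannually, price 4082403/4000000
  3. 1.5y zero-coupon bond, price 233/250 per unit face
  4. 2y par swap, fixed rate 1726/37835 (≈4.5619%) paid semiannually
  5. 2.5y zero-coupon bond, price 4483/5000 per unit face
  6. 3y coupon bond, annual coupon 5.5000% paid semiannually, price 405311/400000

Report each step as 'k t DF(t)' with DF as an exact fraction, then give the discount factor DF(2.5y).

1 1/2 4913/5000
2 1 597/625
3 3/2 233/250
4 2 9137/10000
5 5/2 4483/5000
6 3 8609/10000
DF(2.5y) = 4483/5000 ≈ 0.896600

step 1 [0.5y] bond c/2=1/40: DF=(201433/200000 − 1/40·(0))/(1+1/40) = 4913/5000 ≈ 0.982600
step 2 [1y] bond c/2=27/800: DF=(4082403/4000000 − 27/800·(0.982600))/(1+27/800) = 597/625 ≈ 0.955200
step 3 [1.5y] zero: DF = P = 233/250 ≈ 0.932000
step 4 [2y] swap r/2=863/37835: DF=(1 − 863/37835·(0.982600+0.955200+0.932000))/(1+863/37835) = 9137/10000 ≈ 0.913700
step 5 [2.5y] zero: DF = P = 4483/5000 ≈ 0.896600
step 6 [3y] bond c/2=11/400: DF=(405311/400000 − 11/400·(0.982600+0.955200+0.932000+0.913700+0.896600))/(1+11/400) = 8609/10000 ≈ 0.860900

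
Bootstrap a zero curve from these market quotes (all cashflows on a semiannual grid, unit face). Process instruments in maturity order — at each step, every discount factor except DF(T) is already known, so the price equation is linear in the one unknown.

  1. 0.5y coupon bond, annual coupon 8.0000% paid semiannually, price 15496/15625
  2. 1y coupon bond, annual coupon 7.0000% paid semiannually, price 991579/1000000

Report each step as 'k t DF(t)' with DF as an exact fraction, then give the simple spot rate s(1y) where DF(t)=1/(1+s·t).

1 1/2 596/625
2 1 4629/5000
s(1y) = (1/(4629/5000) − 1)/(1) = 371/4629 ≈ 8.0147%

step 1 [0.5y] bond c/2=1/25: DF=(15496/15625 − 1/25·(0))/(1+1/25) = 596/625 ≈ 0.953600
step 2 [1y] bond c/2=7/200: DF=(991579/1000000 − 7/200·(0.953600))/(1+7/200) = 4629/5000 ≈ 0.925800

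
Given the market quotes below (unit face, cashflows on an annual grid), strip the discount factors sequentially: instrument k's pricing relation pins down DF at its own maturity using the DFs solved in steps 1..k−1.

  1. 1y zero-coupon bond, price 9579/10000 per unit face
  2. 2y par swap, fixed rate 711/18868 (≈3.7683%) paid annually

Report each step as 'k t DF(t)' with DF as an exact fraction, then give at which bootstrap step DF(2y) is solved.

step 1 [1y] zero: DF = P = 9579/10000 ≈ 0.957900
step 2 [2y] swap r/1=711/18868: DF=(1 − 711/18868·(0.957900))/(1+711/18868) = 9289/10000 ≈ 0.928900

1 1 9579/10000
2 2 9289/10000
DF(2y) is solved at step 2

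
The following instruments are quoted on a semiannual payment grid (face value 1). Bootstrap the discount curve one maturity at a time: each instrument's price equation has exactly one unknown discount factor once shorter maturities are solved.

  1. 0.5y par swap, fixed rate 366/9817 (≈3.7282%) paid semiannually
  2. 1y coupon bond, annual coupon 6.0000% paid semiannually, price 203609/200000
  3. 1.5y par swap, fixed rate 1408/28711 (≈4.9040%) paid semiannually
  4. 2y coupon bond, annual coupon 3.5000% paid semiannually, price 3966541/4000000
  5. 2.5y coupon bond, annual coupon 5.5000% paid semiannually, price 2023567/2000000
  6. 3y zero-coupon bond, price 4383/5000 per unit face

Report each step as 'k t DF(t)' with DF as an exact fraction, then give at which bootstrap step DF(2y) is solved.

1 1/2 9817/10000
2 1 4799/5000
3 3/2 581/625
4 2 2313/2500
5 5/2 8831/10000
6 3 4383/5000
DF(2y) is solved at step 4

step 1 [0.5y] swap r/2=183/9817: DF=(1 − 183/9817·(0))/(1+183/9817) = 9817/10000 ≈ 0.981700
step 2 [1y] bond c/2=3/100: DF=(203609/200000 − 3/100·(0.981700))/(1+3/100) = 4799/5000 ≈ 0.959800
step 3 [1.5y] swap r/2=704/28711: DF=(1 − 704/28711·(0.981700+0.959800))/(1+704/28711) = 581/625 ≈ 0.929600
step 4 [2y] bond c/2=7/400: DF=(3966541/4000000 − 7/400·(0.981700+0.959800+0.929600))/(1+7/400) = 2313/2500 ≈ 0.925200
step 5 [2.5y] bond c/2=11/400: DF=(2023567/2000000 − 11/400·(0.981700+0.959800+0.929600+0.925200))/(1+11/400) = 8831/10000 ≈ 0.883100
step 6 [3y] zero: DF = P = 4383/5000 ≈ 0.876600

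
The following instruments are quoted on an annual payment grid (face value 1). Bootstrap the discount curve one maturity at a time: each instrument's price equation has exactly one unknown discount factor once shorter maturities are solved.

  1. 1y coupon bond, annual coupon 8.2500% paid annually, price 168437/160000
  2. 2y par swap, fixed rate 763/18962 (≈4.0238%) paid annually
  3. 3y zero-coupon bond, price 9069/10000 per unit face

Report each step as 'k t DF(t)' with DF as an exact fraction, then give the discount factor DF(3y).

1 1 389/400
2 2 9237/10000
3 3 9069/10000
DF(3y) = 9069/10000 ≈ 0.906900

step 1 [1y] bond c/1=33/400: DF=(168437/160000 − 33/400·(0))/(1+33/400) = 389/400 ≈ 0.972500
step 2 [2y] swap r/1=763/18962: DF=(1 − 763/18962·(0.972500))/(1+763/18962) = 9237/10000 ≈ 0.923700
step 3 [3y] zero: DF = P = 9069/10000 ≈ 0.906900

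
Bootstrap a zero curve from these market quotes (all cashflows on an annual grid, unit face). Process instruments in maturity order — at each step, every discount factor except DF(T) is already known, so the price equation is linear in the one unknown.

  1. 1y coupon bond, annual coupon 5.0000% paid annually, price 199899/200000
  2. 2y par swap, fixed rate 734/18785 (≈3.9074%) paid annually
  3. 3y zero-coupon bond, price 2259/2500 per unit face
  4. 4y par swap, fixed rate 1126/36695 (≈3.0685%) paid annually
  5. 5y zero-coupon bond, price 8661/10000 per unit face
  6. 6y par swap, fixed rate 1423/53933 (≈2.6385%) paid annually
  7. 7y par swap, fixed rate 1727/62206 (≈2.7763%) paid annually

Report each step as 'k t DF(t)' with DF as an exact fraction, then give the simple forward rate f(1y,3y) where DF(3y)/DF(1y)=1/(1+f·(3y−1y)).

step 1 [1y] bond c/1=1/20: DF=(199899/200000 − 1/20·(0))/(1+1/20) = 9519/10000 ≈ 0.951900
step 2 [2y] swap r/1=734/18785: DF=(1 − 734/18785·(0.951900))/(1+734/18785) = 4633/5000 ≈ 0.926600
step 3 [3y] zero: DF = P = 2259/2500 ≈ 0.903600
step 4 [4y] swap r/1=1126/36695: DF=(1 − 1126/36695·(0.951900+0.926600+0.903600))/(1+1126/36695) = 4437/5000 ≈ 0.887400
step 5 [5y] zero: DF = P = 8661/10000 ≈ 0.866100
step 6 [6y] swap r/1=1423/53933: DF=(1 − 1423/53933·(0.951900+0.926600+0.903600+0.887400+0.866100))/(1+1423/53933) = 8577/10000 ≈ 0.857700
step 7 [7y] swap r/1=1727/62206: DF=(1 − 1727/62206·(0.951900+0.926600+0.903600+0.887400+0.866100+0.857700))/(1+1727/62206) = 8273/10000 ≈ 0.827300

1 1 9519/10000
2 2 4633/5000
3 3 2259/2500
4 4 4437/5000
5 5 8661/10000
6 6 8577/10000
7 7 8273/10000
f(1y,3y) = ((9519/10000)/(2259/2500) − 1)/(2) = 161/6024 ≈ 2.6726%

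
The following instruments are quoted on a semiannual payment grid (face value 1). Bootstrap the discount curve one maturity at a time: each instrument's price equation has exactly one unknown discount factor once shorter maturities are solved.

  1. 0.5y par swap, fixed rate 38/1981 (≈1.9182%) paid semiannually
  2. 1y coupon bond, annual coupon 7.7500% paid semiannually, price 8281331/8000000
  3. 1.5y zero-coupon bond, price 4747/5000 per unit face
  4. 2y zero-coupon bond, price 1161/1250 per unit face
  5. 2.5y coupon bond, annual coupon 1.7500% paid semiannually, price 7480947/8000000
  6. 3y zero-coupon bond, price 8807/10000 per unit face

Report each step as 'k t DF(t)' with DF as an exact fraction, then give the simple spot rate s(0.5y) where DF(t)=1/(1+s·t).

1 1/2 1981/2000
2 1 2399/2500
3 3/2 4747/5000
4 2 1161/1250
5 5/2 4469/5000
6 3 8807/10000
s(0.5y) = (1/(1981/2000) − 1)/(1/2) = 38/1981 ≈ 1.9182%

step 1 [0.5y] swap r/2=19/1981: DF=(1 − 19/1981·(0))/(1+19/1981) = 1981/2000 ≈ 0.990500
step 2 [1y] bond c/2=31/800: DF=(8281331/8000000 − 31/800·(0.990500))/(1+31/800) = 2399/2500 ≈ 0.959600
step 3 [1.5y] zero: DF = P = 4747/5000 ≈ 0.949400
step 4 [2y] zero: DF = P = 1161/1250 ≈ 0.928800
step 5 [2.5y] bond c/2=7/800: DF=(7480947/8000000 − 7/800·(0.990500+0.959600+0.949400+0.928800))/(1+7/800) = 4469/5000 ≈ 0.893800
step 6 [3y] zero: DF = P = 8807/10000 ≈ 0.880700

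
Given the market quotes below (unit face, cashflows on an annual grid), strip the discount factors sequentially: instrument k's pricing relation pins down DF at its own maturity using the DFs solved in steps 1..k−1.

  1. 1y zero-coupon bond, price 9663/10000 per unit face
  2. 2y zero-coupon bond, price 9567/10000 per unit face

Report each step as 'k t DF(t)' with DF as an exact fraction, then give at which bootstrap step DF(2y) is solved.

1 1 9663/10000
2 2 9567/10000
DF(2y) is solved at step 2

step 1 [1y] zero: DF = P = 9663/10000 ≈ 0.966300
step 2 [2y] zero: DF = P = 9567/10000 ≈ 0.956700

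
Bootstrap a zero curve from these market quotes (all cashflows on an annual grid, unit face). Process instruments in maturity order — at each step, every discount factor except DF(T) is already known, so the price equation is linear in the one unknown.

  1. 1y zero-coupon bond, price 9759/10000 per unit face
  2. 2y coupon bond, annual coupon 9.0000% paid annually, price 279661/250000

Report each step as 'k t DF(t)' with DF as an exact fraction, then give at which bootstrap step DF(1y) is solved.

1 1 9759/10000
2 2 9457/10000
DF(1y) is solved at step 1

step 1 [1y] zero: DF = P = 9759/10000 ≈ 0.975900
step 2 [2y] bond c/1=9/100: DF=(279661/250000 − 9/100·(0.975900))/(1+9/100) = 9457/10000 ≈ 0.945700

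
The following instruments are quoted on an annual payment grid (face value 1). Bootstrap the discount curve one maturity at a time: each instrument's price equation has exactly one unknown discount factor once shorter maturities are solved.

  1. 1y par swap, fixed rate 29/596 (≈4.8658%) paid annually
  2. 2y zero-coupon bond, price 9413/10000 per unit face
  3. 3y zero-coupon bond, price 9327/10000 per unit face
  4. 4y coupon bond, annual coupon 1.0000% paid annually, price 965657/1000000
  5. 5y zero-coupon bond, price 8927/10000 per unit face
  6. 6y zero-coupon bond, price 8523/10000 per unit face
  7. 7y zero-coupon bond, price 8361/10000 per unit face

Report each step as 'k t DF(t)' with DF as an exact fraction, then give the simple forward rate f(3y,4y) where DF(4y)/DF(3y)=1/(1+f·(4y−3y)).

step 1 [1y] swap r/1=29/596: DF=(1 − 29/596·(0))/(1+29/596) = 596/625 ≈ 0.953600
step 2 [2y] zero: DF = P = 9413/10000 ≈ 0.941300
step 3 [3y] zero: DF = P = 9327/10000 ≈ 0.932700
step 4 [4y] bond c/1=1/100: DF=(965657/1000000 − 1/100·(0.953600+0.941300+0.932700))/(1+1/100) = 9281/10000 ≈ 0.928100
step 5 [5y] zero: DF = P = 8927/10000 ≈ 0.892700
step 6 [6y] zero: DF = P = 8523/10000 ≈ 0.852300
step 7 [7y] zero: DF = P = 8361/10000 ≈ 0.836100

1 1 596/625
2 2 9413/10000
3 3 9327/10000
4 4 9281/10000
5 5 8927/10000
6 6 8523/10000
7 7 8361/10000
f(3y,4y) = ((9327/10000)/(9281/10000) − 1)/(1) = 46/9281 ≈ 0.4956%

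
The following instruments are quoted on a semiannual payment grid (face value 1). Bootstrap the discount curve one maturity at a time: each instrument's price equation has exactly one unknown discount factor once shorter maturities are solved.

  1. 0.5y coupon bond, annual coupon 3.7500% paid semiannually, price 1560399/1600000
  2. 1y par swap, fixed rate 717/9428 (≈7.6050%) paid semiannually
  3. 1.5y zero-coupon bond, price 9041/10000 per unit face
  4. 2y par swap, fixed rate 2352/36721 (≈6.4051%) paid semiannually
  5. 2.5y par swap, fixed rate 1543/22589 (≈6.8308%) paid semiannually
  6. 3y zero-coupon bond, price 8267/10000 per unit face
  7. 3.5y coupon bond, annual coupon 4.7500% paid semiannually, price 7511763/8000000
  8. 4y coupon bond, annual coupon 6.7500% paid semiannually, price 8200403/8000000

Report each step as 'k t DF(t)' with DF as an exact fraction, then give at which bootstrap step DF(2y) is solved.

step 1 [0.5y] bond c/2=3/160: DF=(1560399/1600000 − 3/160·(0))/(1+3/160) = 9573/10000 ≈ 0.957300
step 2 [1y] swap r/2=717/18856: DF=(1 − 717/18856·(0.957300))/(1+717/18856) = 9283/10000 ≈ 0.928300
step 3 [1.5y] zero: DF = P = 9041/10000 ≈ 0.904100
step 4 [2y] swap r/2=1176/36721: DF=(1 − 1176/36721·(0.957300+0.928300+0.904100))/(1+1176/36721) = 1103/1250 ≈ 0.882400
step 5 [2.5y] swap r/2=1543/45178: DF=(1 − 1543/45178·(0.957300+0.928300+0.904100+0.882400))/(1+1543/45178) = 8457/10000 ≈ 0.845700
step 6 [3y] zero: DF = P = 8267/10000 ≈ 0.826700
step 7 [3.5y] bond c/2=19/800: DF=(7511763/8000000 − 19/800·(0.957300+0.928300+0.904100+0.882400+0.845700+0.826700))/(1+19/800) = 1983/2500 ≈ 0.793200
step 8 [4y] bond c/2=27/800: DF=(8200403/8000000 − 27/800·(0.957300+0.928300+0.904100+0.882400+0.845700+0.826700+0.793200))/(1+27/800) = 989/1250 ≈ 0.791200

1 1/2 9573/10000
2 1 9283/10000
3 3/2 9041/10000
4 2 1103/1250
5 5/2 8457/10000
6 3 8267/10000
7 7/2 1983/2500
8 4 989/1250
DF(2y) is solved at step 4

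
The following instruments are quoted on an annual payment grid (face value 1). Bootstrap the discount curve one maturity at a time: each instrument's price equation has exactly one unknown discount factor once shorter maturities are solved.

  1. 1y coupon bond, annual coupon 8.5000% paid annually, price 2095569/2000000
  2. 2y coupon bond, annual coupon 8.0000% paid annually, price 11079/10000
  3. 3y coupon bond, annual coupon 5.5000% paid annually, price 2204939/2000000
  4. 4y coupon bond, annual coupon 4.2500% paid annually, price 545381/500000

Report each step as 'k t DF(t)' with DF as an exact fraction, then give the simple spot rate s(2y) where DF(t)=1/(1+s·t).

step 1 [1y] bond c/1=17/200: DF=(2095569/2000000 − 17/200·(0))/(1+17/200) = 9657/10000 ≈ 0.965700
step 2 [2y] bond c/1=2/25: DF=(11079/10000 − 2/25·(0.965700))/(1+2/25) = 9543/10000 ≈ 0.954300
step 3 [3y] bond c/1=11/200: DF=(2204939/2000000 − 11/200·(0.965700+0.954300))/(1+11/200) = 9449/10000 ≈ 0.944900
step 4 [4y] bond c/1=17/400: DF=(545381/500000 − 17/400·(0.965700+0.954300+0.944900))/(1+17/400) = 1859/2000 ≈ 0.929500

1 1 9657/10000
2 2 9543/10000
3 3 9449/10000
4 4 1859/2000
s(2y) = (1/(9543/10000) − 1)/(2) = 457/19086 ≈ 2.3944%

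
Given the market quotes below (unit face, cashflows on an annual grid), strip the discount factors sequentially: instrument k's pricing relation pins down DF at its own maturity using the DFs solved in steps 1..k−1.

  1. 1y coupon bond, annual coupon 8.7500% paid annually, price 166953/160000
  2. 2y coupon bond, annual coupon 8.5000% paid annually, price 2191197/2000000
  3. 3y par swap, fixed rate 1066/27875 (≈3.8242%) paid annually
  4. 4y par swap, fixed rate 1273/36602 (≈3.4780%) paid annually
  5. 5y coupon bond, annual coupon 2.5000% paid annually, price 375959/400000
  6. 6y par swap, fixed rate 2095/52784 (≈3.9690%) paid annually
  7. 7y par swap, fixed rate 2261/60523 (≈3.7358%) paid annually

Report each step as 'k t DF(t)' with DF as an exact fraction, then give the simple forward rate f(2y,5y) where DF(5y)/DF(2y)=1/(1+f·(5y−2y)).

step 1 [1y] bond c/1=7/80: DF=(166953/160000 − 7/80·(0))/(1+7/80) = 1919/2000 ≈ 0.959500
step 2 [2y] bond c/1=17/200: DF=(2191197/2000000 − 17/200·(0.959500))/(1+17/200) = 4673/5000 ≈ 0.934600
step 3 [3y] swap r/1=1066/27875: DF=(1 − 1066/27875·(0.959500+0.934600))/(1+1066/27875) = 4467/5000 ≈ 0.893400
step 4 [4y] swap r/1=1273/36602: DF=(1 − 1273/36602·(0.959500+0.934600+0.893400))/(1+1273/36602) = 8727/10000 ≈ 0.872700
step 5 [5y] bond c/1=1/40: DF=(375959/400000 − 1/40·(0.959500+0.934600+0.893400+0.872700))/(1+1/40) = 8277/10000 ≈ 0.827700
step 6 [6y] swap r/1=2095/52784: DF=(1 − 2095/52784·(0.959500+0.934600+0.893400+0.872700+0.827700))/(1+2095/52784) = 1581/2000 ≈ 0.790500
step 7 [7y] swap r/1=2261/60523: DF=(1 − 2261/60523·(0.959500+0.934600+0.893400+0.872700+0.827700+0.790500))/(1+2261/60523) = 7739/10000 ≈ 0.773900

1 1 1919/2000
2 2 4673/5000
3 3 4467/5000
4 4 8727/10000
5 5 8277/10000
6 6 1581/2000
7 7 7739/10000
f(2y,5y) = ((4673/5000)/(8277/10000) − 1)/(3) = 1069/24831 ≈ 4.3051%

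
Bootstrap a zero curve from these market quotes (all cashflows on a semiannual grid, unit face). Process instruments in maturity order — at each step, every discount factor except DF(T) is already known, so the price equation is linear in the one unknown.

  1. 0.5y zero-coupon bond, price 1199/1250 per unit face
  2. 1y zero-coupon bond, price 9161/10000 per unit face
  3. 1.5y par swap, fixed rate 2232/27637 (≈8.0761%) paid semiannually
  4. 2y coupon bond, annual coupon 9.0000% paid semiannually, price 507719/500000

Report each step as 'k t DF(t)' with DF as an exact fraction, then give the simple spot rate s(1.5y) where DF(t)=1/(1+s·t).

1 1/2 1199/1250
2 1 9161/10000
3 3/2 2221/2500
4 2 8527/10000
s(1.5y) = (1/(2221/2500) − 1)/(3/2) = 186/2221 ≈ 8.3746%

step 1 [0.5y] zero: DF = P = 1199/1250 ≈ 0.959200
step 2 [1y] zero: DF = P = 9161/10000 ≈ 0.916100
step 3 [1.5y] swap r/2=1116/27637: DF=(1 − 1116/27637·(0.959200+0.916100))/(1+1116/27637) = 2221/2500 ≈ 0.888400
step 4 [2y] bond c/2=9/200: DF=(507719/500000 − 9/200·(0.959200+0.916100+0.888400))/(1+9/200) = 8527/10000 ≈ 0.852700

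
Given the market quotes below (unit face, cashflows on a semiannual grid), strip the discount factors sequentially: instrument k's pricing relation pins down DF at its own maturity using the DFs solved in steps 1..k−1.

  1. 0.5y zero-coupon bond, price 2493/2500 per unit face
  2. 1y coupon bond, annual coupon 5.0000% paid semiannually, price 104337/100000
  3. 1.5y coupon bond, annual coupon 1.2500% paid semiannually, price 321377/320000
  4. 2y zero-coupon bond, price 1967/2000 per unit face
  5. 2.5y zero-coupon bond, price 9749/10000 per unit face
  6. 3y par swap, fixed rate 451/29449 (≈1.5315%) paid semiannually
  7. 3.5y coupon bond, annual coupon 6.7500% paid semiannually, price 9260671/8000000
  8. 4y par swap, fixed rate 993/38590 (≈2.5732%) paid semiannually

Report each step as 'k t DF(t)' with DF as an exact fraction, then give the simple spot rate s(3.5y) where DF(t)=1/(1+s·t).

1 1/2 2493/2500
2 1 621/625
3 3/2 9857/10000
4 2 1967/2000
5 5/2 9749/10000
6 3 9549/10000
7 7/2 371/400
8 4 9007/10000
s(3.5y) = (1/(371/400) − 1)/(7/2) = 58/2597 ≈ 2.2333%

step 1 [0.5y] zero: DF = P = 2493/2500 ≈ 0.997200
step 2 [1y] bond c/2=1/40: DF=(104337/100000 − 1/40·(0.997200))/(1+1/40) = 621/625 ≈ 0.993600
step 3 [1.5y] bond c/2=1/160: DF=(321377/320000 − 1/160·(0.997200+0.993600))/(1+1/160) = 9857/10000 ≈ 0.985700
step 4 [2y] zero: DF = P = 1967/2000 ≈ 0.983500
step 5 [2.5y] zero: DF = P = 9749/10000 ≈ 0.974900
step 6 [3y] swap r/2=451/58898: DF=(1 − 451/58898·(0.997200+0.993600+0.985700+0.983500+0.974900))/(1+451/58898) = 9549/10000 ≈ 0.954900
step 7 [3.5y] bond c/2=27/800: DF=(9260671/8000000 − 27/800·(0.997200+0.993600+0.985700+0.983500+0.974900+0.954900))/(1+27/800) = 371/400 ≈ 0.927500
step 8 [4y] swap r/2=993/77180: DF=(1 − 993/77180·(0.997200+0.993600+0.985700+0.983500+0.974900+0.954900+0.927500))/(1+993/77180) = 9007/10000 ≈ 0.900700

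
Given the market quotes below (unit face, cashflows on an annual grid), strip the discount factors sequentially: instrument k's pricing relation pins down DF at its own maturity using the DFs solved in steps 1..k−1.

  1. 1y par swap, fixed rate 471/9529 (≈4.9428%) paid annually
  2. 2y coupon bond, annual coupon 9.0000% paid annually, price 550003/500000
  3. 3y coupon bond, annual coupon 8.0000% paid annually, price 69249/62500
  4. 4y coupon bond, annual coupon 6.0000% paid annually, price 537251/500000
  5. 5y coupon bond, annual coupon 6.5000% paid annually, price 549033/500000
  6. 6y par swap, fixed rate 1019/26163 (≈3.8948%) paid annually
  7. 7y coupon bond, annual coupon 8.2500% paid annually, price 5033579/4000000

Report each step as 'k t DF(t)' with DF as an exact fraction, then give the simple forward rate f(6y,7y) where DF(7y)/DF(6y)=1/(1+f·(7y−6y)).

step 1 [1y] swap r/1=471/9529: DF=(1 − 471/9529·(0))/(1+471/9529) = 9529/10000 ≈ 0.952900
step 2 [2y] bond c/1=9/100: DF=(550003/500000 − 9/100·(0.952900))/(1+9/100) = 1861/2000 ≈ 0.930500
step 3 [3y] bond c/1=2/25: DF=(69249/62500 − 2/25·(0.952900+0.930500))/(1+2/25) = 554/625 ≈ 0.886400
step 4 [4y] bond c/1=3/50: DF=(537251/500000 − 3/50·(0.952900+0.930500+0.886400))/(1+3/50) = 8569/10000 ≈ 0.856900
step 5 [5y] bond c/1=13/200: DF=(549033/500000 − 13/200·(0.952900+0.930500+0.886400+0.856900))/(1+13/200) = 8097/10000 ≈ 0.809700
step 6 [6y] swap r/1=1019/26163: DF=(1 − 1019/26163·(0.952900+0.930500+0.886400+0.856900+0.809700))/(1+1019/26163) = 3981/5000 ≈ 0.796200
step 7 [7y] bond c/1=33/400: DF=(5033579/4000000 − 33/400·(0.952900+0.930500+0.886400+0.856900+0.809700+0.796200))/(1+33/400) = 7637/10000 ≈ 0.763700

1 1 9529/10000
2 2 1861/2000
3 3 554/625
4 4 8569/10000
5 5 8097/10000
6 6 3981/5000
7 7 7637/10000
f(6y,7y) = ((3981/5000)/(7637/10000) − 1)/(1) = 325/7637 ≈ 4.2556%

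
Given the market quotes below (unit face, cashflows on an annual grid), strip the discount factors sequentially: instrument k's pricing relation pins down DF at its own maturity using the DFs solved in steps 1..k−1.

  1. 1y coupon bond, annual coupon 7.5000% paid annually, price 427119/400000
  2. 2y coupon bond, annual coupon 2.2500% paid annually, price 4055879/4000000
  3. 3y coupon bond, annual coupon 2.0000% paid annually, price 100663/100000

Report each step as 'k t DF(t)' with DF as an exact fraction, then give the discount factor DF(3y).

step 1 [1y] bond c/1=3/40: DF=(427119/400000 − 3/40·(0))/(1+3/40) = 9933/10000 ≈ 0.993300
step 2 [2y] bond c/1=9/400: DF=(4055879/4000000 − 9/400·(0.993300))/(1+9/400) = 4849/5000 ≈ 0.969800
step 3 [3y] bond c/1=1/50: DF=(100663/100000 − 1/50·(0.993300+0.969800))/(1+1/50) = 2371/2500 ≈ 0.948400

1 1 9933/10000
2 2 4849/5000
3 3 2371/2500
DF(3y) = 2371/2500 ≈ 0.948400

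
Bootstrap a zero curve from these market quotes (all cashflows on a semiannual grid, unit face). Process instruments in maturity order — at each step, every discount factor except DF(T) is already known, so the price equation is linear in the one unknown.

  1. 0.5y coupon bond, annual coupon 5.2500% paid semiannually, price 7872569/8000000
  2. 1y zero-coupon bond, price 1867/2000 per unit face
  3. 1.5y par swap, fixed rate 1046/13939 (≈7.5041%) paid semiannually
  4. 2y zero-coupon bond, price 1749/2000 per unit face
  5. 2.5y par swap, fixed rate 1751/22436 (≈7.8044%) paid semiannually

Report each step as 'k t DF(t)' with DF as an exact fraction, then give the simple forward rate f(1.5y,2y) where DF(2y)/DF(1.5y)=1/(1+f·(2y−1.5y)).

1 1/2 9589/10000
2 1 1867/2000
3 3/2 4477/5000
4 2 1749/2000
5 5/2 8249/10000
f(1.5y,2y) = ((4477/5000)/(1749/2000) − 1)/(1/2) = 38/795 ≈ 4.7799%

step 1 [0.5y] bond c/2=21/800: DF=(7872569/8000000 − 21/800·(0))/(1+21/800) = 9589/10000 ≈ 0.958900
step 2 [1y] zero: DF = P = 1867/2000 ≈ 0.933500
step 3 [1.5y] swap r/2=523/13939: DF=(1 − 523/13939·(0.958900+0.933500))/(1+523/13939) = 4477/5000 ≈ 0.895400
step 4 [2y] zero: DF = P = 1749/2000 ≈ 0.874500
step 5 [2.5y] swap r/2=1751/44872: DF=(1 − 1751/44872·(0.958900+0.933500+0.895400+0.874500))/(1+1751/44872) = 8249/10000 ≈ 0.824900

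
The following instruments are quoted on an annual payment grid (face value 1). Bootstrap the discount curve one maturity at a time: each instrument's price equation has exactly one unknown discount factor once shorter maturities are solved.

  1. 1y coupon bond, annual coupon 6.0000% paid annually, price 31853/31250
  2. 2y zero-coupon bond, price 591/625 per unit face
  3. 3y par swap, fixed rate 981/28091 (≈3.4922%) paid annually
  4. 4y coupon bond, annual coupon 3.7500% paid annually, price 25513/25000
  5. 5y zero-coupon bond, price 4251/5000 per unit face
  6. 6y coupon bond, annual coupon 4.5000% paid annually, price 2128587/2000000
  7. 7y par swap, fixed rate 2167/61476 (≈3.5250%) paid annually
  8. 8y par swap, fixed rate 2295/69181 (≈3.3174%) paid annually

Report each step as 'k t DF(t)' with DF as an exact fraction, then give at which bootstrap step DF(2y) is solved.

step 1 [1y] bond c/1=3/50: DF=(31853/31250 − 3/50·(0))/(1+3/50) = 601/625 ≈ 0.961600
step 2 [2y] zero: DF = P = 591/625 ≈ 0.945600
step 3 [3y] swap r/1=981/28091: DF=(1 − 981/28091·(0.961600+0.945600))/(1+981/28091) = 9019/10000 ≈ 0.901900
step 4 [4y] bond c/1=3/80: DF=(25513/25000 − 3/80·(0.961600+0.945600+0.901900))/(1+3/80) = 8821/10000 ≈ 0.882100
step 5 [5y] zero: DF = P = 4251/5000 ≈ 0.850200
step 6 [6y] bond c/1=9/200: DF=(2128587/2000000 − 9/200·(0.961600+0.945600+0.901900+0.882100+0.850200))/(1+9/200) = 8229/10000 ≈ 0.822900
step 7 [7y] swap r/1=2167/61476: DF=(1 − 2167/61476·(0.961600+0.945600+0.901900+0.882100+0.850200+0.822900))/(1+2167/61476) = 7833/10000 ≈ 0.783300
step 8 [8y] swap r/1=2295/69181: DF=(1 − 2295/69181·(0.961600+0.945600+0.901900+0.882100+0.850200+0.822900+0.783300))/(1+2295/69181) = 1541/2000 ≈ 0.770500

1 1 601/625
2 2 591/625
3 3 9019/10000
4 4 8821/10000
5 5 4251/5000
6 6 8229/10000
7 7 7833/10000
8 8 1541/2000
DF(2y) is solved at step 2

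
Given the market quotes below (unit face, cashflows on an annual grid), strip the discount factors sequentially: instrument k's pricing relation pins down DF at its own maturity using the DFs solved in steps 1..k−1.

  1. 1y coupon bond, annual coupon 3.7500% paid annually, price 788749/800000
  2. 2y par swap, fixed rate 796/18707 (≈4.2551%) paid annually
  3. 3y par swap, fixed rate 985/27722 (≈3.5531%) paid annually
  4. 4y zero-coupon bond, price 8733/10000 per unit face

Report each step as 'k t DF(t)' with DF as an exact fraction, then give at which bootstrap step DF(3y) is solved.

1 1 9503/10000
2 2 2301/2500
3 3 1803/2000
4 4 8733/10000
DF(3y) is solved at step 3

step 1 [1y] bond c/1=3/80: DF=(788749/800000 − 3/80·(0))/(1+3/80) = 9503/10000 ≈ 0.950300
step 2 [2y] swap r/1=796/18707: DF=(1 − 796/18707·(0.950300))/(1+796/18707) = 2301/2500 ≈ 0.920400
step 3 [3y] swap r/1=985/27722: DF=(1 − 985/27722·(0.950300+0.920400))/(1+985/27722) = 1803/2000 ≈ 0.901500
step 4 [4y] zero: DF = P = 8733/10000 ≈ 0.873300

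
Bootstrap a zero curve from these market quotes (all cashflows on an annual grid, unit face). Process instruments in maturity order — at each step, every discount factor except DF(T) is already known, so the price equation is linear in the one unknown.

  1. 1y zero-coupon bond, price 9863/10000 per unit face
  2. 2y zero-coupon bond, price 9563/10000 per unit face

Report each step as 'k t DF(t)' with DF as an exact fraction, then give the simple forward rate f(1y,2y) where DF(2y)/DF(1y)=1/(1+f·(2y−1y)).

step 1 [1y] zero: DF = P = 9863/10000 ≈ 0.986300
step 2 [2y] zero: DF = P = 9563/10000 ≈ 0.956300

1 1 9863/10000
2 2 9563/10000
f(1y,2y) = ((9863/10000)/(9563/10000) − 1)/(1) = 300/9563 ≈ 3.1371%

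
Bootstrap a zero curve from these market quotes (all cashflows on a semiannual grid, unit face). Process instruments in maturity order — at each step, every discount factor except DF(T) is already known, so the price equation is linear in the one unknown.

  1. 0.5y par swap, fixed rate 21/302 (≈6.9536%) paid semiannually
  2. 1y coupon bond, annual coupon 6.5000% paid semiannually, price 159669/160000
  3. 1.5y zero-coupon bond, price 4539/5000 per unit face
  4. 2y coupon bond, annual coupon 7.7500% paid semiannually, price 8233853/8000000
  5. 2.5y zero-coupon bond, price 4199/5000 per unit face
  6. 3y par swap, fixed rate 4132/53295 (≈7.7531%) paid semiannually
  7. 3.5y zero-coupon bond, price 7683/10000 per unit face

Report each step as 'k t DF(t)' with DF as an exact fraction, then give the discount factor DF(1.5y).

step 1 [0.5y] swap r/2=21/604: DF=(1 − 21/604·(0))/(1+21/604) = 604/625 ≈ 0.966400
step 2 [1y] bond c/2=13/400: DF=(159669/160000 − 13/400·(0.966400))/(1+13/400) = 9361/10000 ≈ 0.936100
step 3 [1.5y] zero: DF = P = 4539/5000 ≈ 0.907800
step 4 [2y] bond c/2=31/800: DF=(8233853/8000000 − 31/800·(0.966400+0.936100+0.907800))/(1+31/800) = 443/500 ≈ 0.886000
step 5 [2.5y] zero: DF = P = 4199/5000 ≈ 0.839800
step 6 [3y] swap r/2=2066/53295: DF=(1 − 2066/53295·(0.966400+0.936100+0.907800+0.886000+0.839800))/(1+2066/53295) = 3967/5000 ≈ 0.793400
step 7 [3.5y] zero: DF = P = 7683/10000 ≈ 0.768300

1 1/2 604/625
2 1 9361/10000
3 3/2 4539/5000
4 2 443/500
5 5/2 4199/5000
6 3 3967/5000
7 7/2 7683/10000
DF(1.5y) = 4539/5000 ≈ 0.907800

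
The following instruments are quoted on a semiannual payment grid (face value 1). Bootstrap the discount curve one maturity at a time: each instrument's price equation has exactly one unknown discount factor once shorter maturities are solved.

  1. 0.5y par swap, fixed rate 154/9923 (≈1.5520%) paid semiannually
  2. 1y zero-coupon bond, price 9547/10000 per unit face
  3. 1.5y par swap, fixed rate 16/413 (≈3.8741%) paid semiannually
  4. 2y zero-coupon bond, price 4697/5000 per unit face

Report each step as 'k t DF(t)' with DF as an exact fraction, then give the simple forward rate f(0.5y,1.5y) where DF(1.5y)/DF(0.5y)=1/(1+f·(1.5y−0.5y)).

step 1 [0.5y] swap r/2=77/9923: DF=(1 − 77/9923·(0))/(1+77/9923) = 9923/10000 ≈ 0.992300
step 2 [1y] zero: DF = P = 9547/10000 ≈ 0.954700
step 3 [1.5y] swap r/2=8/413: DF=(1 − 8/413·(0.992300+0.954700))/(1+8/413) = 118/125 ≈ 0.944000
step 4 [2y] zero: DF = P = 4697/5000 ≈ 0.939400

1 1/2 9923/10000
2 1 9547/10000
3 3/2 118/125
4 2 4697/5000
f(0.5y,1.5y) = ((9923/10000)/(118/125) − 1)/(1) = 483/9440 ≈ 5.1165%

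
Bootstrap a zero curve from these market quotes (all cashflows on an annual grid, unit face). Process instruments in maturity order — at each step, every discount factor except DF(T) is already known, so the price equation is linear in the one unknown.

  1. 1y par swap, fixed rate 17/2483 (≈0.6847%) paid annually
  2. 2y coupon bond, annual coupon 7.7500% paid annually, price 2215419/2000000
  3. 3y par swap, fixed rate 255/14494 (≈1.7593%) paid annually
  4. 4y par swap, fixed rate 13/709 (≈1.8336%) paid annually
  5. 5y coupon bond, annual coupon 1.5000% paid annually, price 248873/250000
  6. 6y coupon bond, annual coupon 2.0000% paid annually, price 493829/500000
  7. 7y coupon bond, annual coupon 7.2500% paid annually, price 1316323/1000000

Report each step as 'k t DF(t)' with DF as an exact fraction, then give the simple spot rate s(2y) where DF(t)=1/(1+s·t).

step 1 [1y] swap r/1=17/2483: DF=(1 − 17/2483·(0))/(1+17/2483) = 2483/2500 ≈ 0.993200
step 2 [2y] bond c/1=31/400: DF=(2215419/2000000 − 31/400·(0.993200))/(1+31/400) = 4783/5000 ≈ 0.956600
step 3 [3y] swap r/1=255/14494: DF=(1 − 255/14494·(0.993200+0.956600))/(1+255/14494) = 949/1000 ≈ 0.949000
step 4 [4y] swap r/1=13/709: DF=(1 − 13/709·(0.993200+0.956600+0.949000))/(1+13/709) = 4649/5000 ≈ 0.929800
step 5 [5y] bond c/1=3/200: DF=(248873/250000 − 3/200·(0.993200+0.956600+0.949000+0.929800))/(1+3/200) = 4621/5000 ≈ 0.924200
step 6 [6y] bond c/1=1/50: DF=(493829/500000 − 1/50·(0.993200+0.956600+0.949000+0.929800+0.924200))/(1+1/50) = 8751/10000 ≈ 0.875100
step 7 [7y] bond c/1=29/400: DF=(1316323/1000000 − 29/400·(0.993200+0.956600+0.949000+0.929800+0.924200+0.875100))/(1+29/400) = 8469/10000 ≈ 0.846900

1 1 2483/2500
2 2 4783/5000
3 3 949/1000
4 4 4649/5000
5 5 4621/5000
6 6 8751/10000
7 7 8469/10000
s(2y) = (1/(4783/5000) − 1)/(2) = 217/9566 ≈ 2.2685%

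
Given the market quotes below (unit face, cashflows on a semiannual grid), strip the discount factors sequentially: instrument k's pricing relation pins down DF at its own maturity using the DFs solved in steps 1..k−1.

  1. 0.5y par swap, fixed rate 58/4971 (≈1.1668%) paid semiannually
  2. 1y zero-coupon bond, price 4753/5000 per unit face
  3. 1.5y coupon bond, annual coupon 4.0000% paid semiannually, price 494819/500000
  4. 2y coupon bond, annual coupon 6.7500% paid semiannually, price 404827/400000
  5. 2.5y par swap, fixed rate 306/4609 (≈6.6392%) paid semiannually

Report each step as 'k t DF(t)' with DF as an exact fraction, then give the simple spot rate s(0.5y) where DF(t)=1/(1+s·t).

1 1/2 4971/5000
2 1 4753/5000
3 3/2 9321/10000
4 2 8851/10000
5 5/2 847/1000
s(0.5y) = (1/(4971/5000) − 1)/(1/2) = 58/4971 ≈ 1.1668%

step 1 [0.5y] swap r/2=29/4971: DF=(1 − 29/4971·(0))/(1+29/4971) = 4971/5000 ≈ 0.994200
step 2 [1y] zero: DF = P = 4753/5000 ≈ 0.950600
step 3 [1.5y] bond c/2=1/50: DF=(494819/500000 − 1/50·(0.994200+0.950600))/(1+1/50) = 9321/10000 ≈ 0.932100
step 4 [2y] bond c/2=27/800: DF=(404827/400000 − 27/800·(0.994200+0.950600+0.932100))/(1+27/800) = 8851/10000 ≈ 0.885100
step 5 [2.5y] swap r/2=153/4609: DF=(1 − 153/4609·(0.994200+0.950600+0.932100+0.885100))/(1+153/4609) = 847/1000 ≈ 0.847000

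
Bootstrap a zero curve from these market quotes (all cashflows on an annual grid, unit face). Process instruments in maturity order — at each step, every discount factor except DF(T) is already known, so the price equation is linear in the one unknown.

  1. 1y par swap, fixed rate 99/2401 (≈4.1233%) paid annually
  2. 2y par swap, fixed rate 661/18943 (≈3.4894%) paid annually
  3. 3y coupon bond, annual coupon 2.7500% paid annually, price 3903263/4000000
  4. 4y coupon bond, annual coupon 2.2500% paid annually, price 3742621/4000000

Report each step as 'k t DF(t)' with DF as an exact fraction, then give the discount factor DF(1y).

1 1 2401/2500
2 2 9339/10000
3 3 899/1000
4 4 1067/1250
DF(1y) = 2401/2500 ≈ 0.960400

step 1 [1y] swap r/1=99/2401: DF=(1 − 99/2401·(0))/(1+99/2401) = 2401/2500 ≈ 0.960400
step 2 [2y] swap r/1=661/18943: DF=(1 − 661/18943·(0.960400))/(1+661/18943) = 9339/10000 ≈ 0.933900
step 3 [3y] bond c/1=11/400: DF=(3903263/4000000 − 11/400·(0.960400+0.933900))/(1+11/400) = 899/1000 ≈ 0.899000
step 4 [4y] bond c/1=9/400: DF=(3742621/4000000 − 9/400·(0.960400+0.933900+0.899000))/(1+9/400) = 1067/1250 ≈ 0.853600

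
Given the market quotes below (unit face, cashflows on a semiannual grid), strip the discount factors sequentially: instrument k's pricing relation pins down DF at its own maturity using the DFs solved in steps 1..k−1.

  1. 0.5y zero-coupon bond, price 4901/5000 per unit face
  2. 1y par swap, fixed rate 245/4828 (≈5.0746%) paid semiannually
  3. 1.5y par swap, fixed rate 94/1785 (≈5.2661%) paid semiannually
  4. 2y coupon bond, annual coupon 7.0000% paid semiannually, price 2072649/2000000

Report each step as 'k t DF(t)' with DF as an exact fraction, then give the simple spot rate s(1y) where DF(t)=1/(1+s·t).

step 1 [0.5y] zero: DF = P = 4901/5000 ≈ 0.980200
step 2 [1y] swap r/2=245/9656: DF=(1 − 245/9656·(0.980200))/(1+245/9656) = 951/1000 ≈ 0.951000
step 3 [1.5y] swap r/2=47/1785: DF=(1 − 47/1785·(0.980200+0.951000))/(1+47/1785) = 578/625 ≈ 0.924800
step 4 [2y] bond c/2=7/200: DF=(2072649/2000000 − 7/200·(0.980200+0.951000+0.924800))/(1+7/200) = 9047/10000 ≈ 0.904700

1 1/2 4901/5000
2 1 951/1000
3 3/2 578/625
4 2 9047/10000
s(1y) = (1/(951/1000) − 1)/(1) = 49/951 ≈ 5.1525%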